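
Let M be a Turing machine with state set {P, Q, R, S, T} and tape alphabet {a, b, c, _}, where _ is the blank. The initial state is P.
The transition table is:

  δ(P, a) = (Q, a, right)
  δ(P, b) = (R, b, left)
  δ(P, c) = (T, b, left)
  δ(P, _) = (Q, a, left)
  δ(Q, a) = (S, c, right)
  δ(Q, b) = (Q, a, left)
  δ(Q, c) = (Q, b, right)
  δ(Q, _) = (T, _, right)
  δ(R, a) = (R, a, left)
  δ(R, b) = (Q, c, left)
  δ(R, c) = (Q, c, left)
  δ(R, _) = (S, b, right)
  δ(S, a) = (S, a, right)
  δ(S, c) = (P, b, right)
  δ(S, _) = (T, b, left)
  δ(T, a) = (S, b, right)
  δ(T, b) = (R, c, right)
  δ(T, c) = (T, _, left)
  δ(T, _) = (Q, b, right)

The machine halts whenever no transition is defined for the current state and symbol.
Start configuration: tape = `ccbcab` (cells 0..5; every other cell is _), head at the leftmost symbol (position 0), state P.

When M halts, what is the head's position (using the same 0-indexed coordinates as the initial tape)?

state=P head=0 tape=__[c]cbcab_   (P,c)→(T,b,left)
state=T head=-1 tape=_[_]bcbcab_   (T,_)→(Q,b,right)
state=Q head=0 tape=_b[b]cbcab_   (Q,b)→(Q,a,left)
state=Q head=-1 tape=_[b]acbcab_   (Q,b)→(Q,a,left)
state=Q head=-2 tape=[_]aacbcab_   (Q,_)→(T,_,right)
state=T head=-1 tape=_[a]acbcab_   (T,a)→(S,b,right)
state=S head=0 tape=_b[a]cbcab_   (S,a)→(S,a,right)
state=S head=1 tape=_ba[c]bcab_   (S,c)→(P,b,right)
state=P head=2 tape=_bab[b]cab_   (P,b)→(R,b,left)
state=R head=1 tape=_ba[b]bcab_   (R,b)→(Q,c,left)
state=Q head=0 tape=_b[a]cbcab_   (Q,a)→(S,c,right)
state=S head=1 tape=_bc[c]bcab_   (S,c)→(P,b,right)
state=P head=2 tape=_bcb[b]cab_   (P,b)→(R,b,left)
state=R head=1 tape=_bc[b]bcab_   (R,b)→(Q,c,left)
state=Q head=0 tape=_b[c]cbcab_   (Q,c)→(Q,b,right)
state=Q head=1 tape=_bb[c]bcab_   (Q,c)→(Q,b,right)
state=Q head=2 tape=_bbb[b]cab_   (Q,b)→(Q,a,left)
state=Q head=1 tape=_bb[b]acab_   (Q,b)→(Q,a,left)
state=Q head=0 tape=_b[b]aacab_   (Q,b)→(Q,a,left)
state=Q head=-1 tape=_[b]aaacab_   (Q,b)→(Q,a,left)
state=Q head=-2 tape=[_]aaaacab_   (Q,_)→(T,_,right)
state=T head=-1 tape=_[a]aaacab_   (T,a)→(S,b,right)
state=S head=0 tape=_b[a]aacab_   (S,a)→(S,a,right)
state=S head=1 tape=_ba[a]acab_   (S,a)→(S,a,right)
state=S head=2 tape=_baa[a]cab_   (S,a)→(S,a,right)
state=S head=3 tape=_baaa[c]ab_   (S,c)→(P,b,right)
state=P head=4 tape=_baaab[a]b_   (P,a)→(Q,a,right)
state=Q head=5 tape=_baaaba[b]_   (Q,b)→(Q,a,left)
state=Q head=4 tape=_baaab[a]a_   (Q,a)→(S,c,right)
state=S head=5 tape=_baaabc[a]_   (S,a)→(S,a,right)
state=S head=6 tape=_baaabca[_]   (S,_)→(T,b,left)
state=T head=5 tape=_baaabc[a]b   (T,a)→(S,b,right)
state=S head=6 tape=_baaabcb[b]
At halt the head is at cell 6.

6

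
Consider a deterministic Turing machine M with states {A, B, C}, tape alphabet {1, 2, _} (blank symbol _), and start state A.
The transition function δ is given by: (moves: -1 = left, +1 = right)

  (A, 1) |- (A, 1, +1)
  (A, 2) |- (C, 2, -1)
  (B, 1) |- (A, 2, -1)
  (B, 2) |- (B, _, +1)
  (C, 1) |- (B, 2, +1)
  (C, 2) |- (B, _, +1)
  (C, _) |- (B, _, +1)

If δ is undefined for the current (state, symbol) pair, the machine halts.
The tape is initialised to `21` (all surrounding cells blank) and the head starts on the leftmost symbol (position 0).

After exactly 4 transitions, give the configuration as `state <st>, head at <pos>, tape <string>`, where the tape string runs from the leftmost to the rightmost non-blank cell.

state A, head at 0, tape 2

state=A head=0 tape=_[2]1   (A,2)→(C,2,-1)
state=C head=-1 tape=[_]21   (C,_)→(B,_,+1)
state=B head=0 tape=_[2]1   (B,2)→(B,_,+1)
state=B head=1 tape=__[1]   (B,1)→(A,2,-1)
state=A head=0 tape=_[_]2
After 4 steps: state A, head at 0, tape 2.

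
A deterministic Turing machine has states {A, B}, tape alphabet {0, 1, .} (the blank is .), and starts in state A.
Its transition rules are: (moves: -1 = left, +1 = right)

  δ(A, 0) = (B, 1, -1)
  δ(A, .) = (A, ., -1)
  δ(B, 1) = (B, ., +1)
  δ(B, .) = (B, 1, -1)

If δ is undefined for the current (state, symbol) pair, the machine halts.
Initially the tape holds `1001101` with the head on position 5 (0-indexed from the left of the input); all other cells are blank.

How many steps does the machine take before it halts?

19

state=A head=5 tape=10011[0]1..   (A,0)→(B,1,-1)
state=B head=4 tape=1001[1]11..   (B,1)→(B,.,+1)
state=B head=5 tape=1001.[1]1..   (B,1)→(B,.,+1)
state=B head=6 tape=1001..[1]..   (B,1)→(B,.,+1)
state=B head=7 tape=1001...[.].   (B,.)→(B,1,-1)
state=B head=6 tape=1001..[.]1.   (B,.)→(B,1,-1)
state=B head=5 tape=1001.[.]11.   (B,.)→(B,1,-1)
state=B head=4 tape=1001[.]111.   (B,.)→(B,1,-1)
state=B head=3 tape=100[1]1111.   (B,1)→(B,.,+1)
state=B head=4 tape=100.[1]111.   (B,1)→(B,.,+1)
state=B head=5 tape=100..[1]11.   (B,1)→(B,.,+1)
state=B head=6 tape=100...[1]1.   (B,1)→(B,.,+1)
state=B head=7 tape=100....[1].   (B,1)→(B,.,+1)
state=B head=8 tape=100.....[.]   (B,.)→(B,1,-1)
state=B head=7 tape=100....[.]1   (B,.)→(B,1,-1)
state=B head=6 tape=100...[.]11   (B,.)→(B,1,-1)
state=B head=5 tape=100..[.]111   (B,.)→(B,1,-1)
state=B head=4 tape=100.[.]1111   (B,.)→(B,1,-1)
state=B head=3 tape=100[.]11111   (B,.)→(B,1,-1)
state=B head=2 tape=10[0]111111
M halts after 19 transitions.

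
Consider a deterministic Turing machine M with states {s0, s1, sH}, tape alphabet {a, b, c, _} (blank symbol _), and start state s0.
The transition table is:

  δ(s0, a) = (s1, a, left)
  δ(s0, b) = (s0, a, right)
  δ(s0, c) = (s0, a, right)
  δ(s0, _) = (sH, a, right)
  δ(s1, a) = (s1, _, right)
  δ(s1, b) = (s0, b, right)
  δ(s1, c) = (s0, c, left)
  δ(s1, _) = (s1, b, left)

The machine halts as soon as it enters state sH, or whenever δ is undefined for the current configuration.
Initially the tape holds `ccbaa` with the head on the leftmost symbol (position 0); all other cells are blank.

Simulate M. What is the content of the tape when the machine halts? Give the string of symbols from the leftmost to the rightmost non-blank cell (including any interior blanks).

a_baaaa

s0 | [c]cbaa___   read c → write a, move right, go to s0
s0 | a[c]baa___   read c → write a, move right, go to s0
s0 | aa[b]aa___   read b → write a, move right, go to s0
s0 | aaa[a]a___   read a → write a, move left, go to s1
s1 | aa[a]aa___   read a → write _, move right, go to s1
s1 | aa_[a]a___   read a → write _, move right, go to s1
s1 | aa__[a]___   read a → write _, move right, go to s1
s1 | aa___[_]__   read _ → write b, move left, go to s1
s1 | aa__[_]b__   read _ → write b, move left, go to s1
s1 | aa_[_]bb__   read _ → write b, move left, go to s1
s1 | aa[_]bbb__   read _ → write b, move left, go to s1
s1 | a[a]bbbb__   read a → write _, move right, go to s1
s1 | a_[b]bbb__   read b → write b, move right, go to s0
s0 | a_b[b]bb__   read b → write a, move right, go to s0
s0 | a_ba[b]b__   read b → write a, move right, go to s0
s0 | a_baa[b]__   read b → write a, move right, go to s0
s0 | a_baaa[_]_   read _ → write a, move right, go to sH
sH | a_baaaa[_]
The non-blank tape span at halt is a_baaaa.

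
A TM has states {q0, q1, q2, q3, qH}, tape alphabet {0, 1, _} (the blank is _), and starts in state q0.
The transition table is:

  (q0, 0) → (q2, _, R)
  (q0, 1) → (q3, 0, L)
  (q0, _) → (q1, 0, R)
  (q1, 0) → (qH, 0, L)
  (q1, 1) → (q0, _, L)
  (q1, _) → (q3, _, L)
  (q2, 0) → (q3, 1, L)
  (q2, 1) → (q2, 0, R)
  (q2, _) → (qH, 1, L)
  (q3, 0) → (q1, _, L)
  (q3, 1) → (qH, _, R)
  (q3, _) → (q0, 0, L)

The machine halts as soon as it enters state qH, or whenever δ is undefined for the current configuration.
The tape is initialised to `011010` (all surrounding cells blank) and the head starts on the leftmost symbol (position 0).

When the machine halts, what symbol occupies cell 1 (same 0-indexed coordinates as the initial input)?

0

q0 | [0]11010   read 0 → write _, move R, go to q2
q2 | _[1]1010   read 1 → write 0, move R, go to q2
q2 | _0[1]010   read 1 → write 0, move R, go to q2
q2 | _00[0]10   read 0 → write 1, move L, go to q3
q3 | _0[0]110   read 0 → write _, move L, go to q1
q1 | _[0]_110   read 0 → write 0, move L, go to qH
qH | [_]0_110
Cell 1 holds 0 when M halts.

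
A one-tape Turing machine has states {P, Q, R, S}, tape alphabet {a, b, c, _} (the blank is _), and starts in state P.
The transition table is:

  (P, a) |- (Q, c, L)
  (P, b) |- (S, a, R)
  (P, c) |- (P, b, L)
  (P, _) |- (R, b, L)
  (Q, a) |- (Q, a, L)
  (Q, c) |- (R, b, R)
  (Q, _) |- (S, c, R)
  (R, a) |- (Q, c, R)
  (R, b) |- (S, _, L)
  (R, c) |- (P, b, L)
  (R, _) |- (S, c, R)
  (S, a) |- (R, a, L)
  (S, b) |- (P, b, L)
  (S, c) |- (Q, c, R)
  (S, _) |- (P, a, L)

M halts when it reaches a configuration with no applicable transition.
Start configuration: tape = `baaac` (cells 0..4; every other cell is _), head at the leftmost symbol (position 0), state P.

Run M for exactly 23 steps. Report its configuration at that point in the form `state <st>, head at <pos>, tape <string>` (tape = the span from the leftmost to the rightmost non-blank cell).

state P, head at 3, tape bbbabba

state=P head=0 tape=[b]aaac__   (P,b)→(S,a,R)
state=S head=1 tape=a[a]aac__   (S,a)→(R,a,L)
state=R head=0 tape=[a]aaac__   (R,a)→(Q,c,R)
state=Q head=1 tape=c[a]aac__   (Q,a)→(Q,a,L)
state=Q head=0 tape=[c]aaac__   (Q,c)→(R,b,R)
state=R head=1 tape=b[a]aac__   (R,a)→(Q,c,R)
state=Q head=2 tape=bc[a]ac__   (Q,a)→(Q,a,L)
state=Q head=1 tape=b[c]aac__   (Q,c)→(R,b,R)
state=R head=2 tape=bb[a]ac__   (R,a)→(Q,c,R)
state=Q head=3 tape=bbc[a]c__   (Q,a)→(Q,a,L)
state=Q head=2 tape=bb[c]ac__   (Q,c)→(R,b,R)
state=R head=3 tape=bbb[a]c__   (R,a)→(Q,c,R)
state=Q head=4 tape=bbbc[c]__   (Q,c)→(R,b,R)
state=R head=5 tape=bbbcb[_]_   (R,_)→(S,c,R)
state=S head=6 tape=bbbcbc[_]   (S,_)→(P,a,L)
state=P head=5 tape=bbbcb[c]a   (P,c)→(P,b,L)
state=P head=4 tape=bbbc[b]ba   (P,b)→(S,a,R)
state=S head=5 tape=bbbca[b]a   (S,b)→(P,b,L)
state=P head=4 tape=bbbc[a]ba   (P,a)→(Q,c,L)
state=Q head=3 tape=bbb[c]cba   (Q,c)→(R,b,R)
state=R head=4 tape=bbbb[c]ba   (R,c)→(P,b,L)
state=P head=3 tape=bbb[b]bba   (P,b)→(S,a,R)
state=S head=4 tape=bbba[b]ba   (S,b)→(P,b,L)
state=P head=3 tape=bbb[a]bba
After 23 steps: state P, head at 3, tape bbbabba.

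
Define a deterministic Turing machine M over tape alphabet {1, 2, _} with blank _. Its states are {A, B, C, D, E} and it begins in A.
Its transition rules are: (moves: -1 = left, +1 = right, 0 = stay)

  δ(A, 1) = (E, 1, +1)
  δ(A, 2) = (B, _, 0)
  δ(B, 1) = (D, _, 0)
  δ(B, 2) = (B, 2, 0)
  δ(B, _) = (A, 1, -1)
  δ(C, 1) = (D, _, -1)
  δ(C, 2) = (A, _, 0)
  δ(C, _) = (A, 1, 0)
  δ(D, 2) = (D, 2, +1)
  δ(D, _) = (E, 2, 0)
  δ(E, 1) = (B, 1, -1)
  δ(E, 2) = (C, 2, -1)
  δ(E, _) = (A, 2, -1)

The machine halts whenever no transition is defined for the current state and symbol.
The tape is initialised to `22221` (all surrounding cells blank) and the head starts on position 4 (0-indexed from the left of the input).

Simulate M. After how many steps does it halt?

A | 2222[1]_   read 1 → write 1, move +1, go to E
E | 22221[_]   read _ → write 2, move -1, go to A
A | 2222[1]2   read 1 → write 1, move +1, go to E
E | 22221[2]   read 2 → write 2, move -1, go to C
C | 2222[1]2   read 1 → write _, move -1, go to D
D | 222[2]_2   read 2 → write 2, move +1, go to D
D | 2222[_]2   read _ → write 2, move 0, go to E
E | 2222[2]2   read 2 → write 2, move -1, go to C
C | 222[2]22   read 2 → write _, move 0, go to A
A | 222[_]22
M halts after 9 transitions.

9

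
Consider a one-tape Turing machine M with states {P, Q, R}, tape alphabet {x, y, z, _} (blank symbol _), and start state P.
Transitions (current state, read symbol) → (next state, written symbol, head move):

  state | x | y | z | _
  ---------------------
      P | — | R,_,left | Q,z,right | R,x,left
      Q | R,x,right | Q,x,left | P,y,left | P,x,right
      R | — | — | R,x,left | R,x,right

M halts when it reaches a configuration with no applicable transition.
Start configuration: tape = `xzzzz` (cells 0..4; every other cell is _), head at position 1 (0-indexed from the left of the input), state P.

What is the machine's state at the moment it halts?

P

state=P head=1 tape=x[z]zzz   (P,z)→(Q,z,right)
state=Q head=2 tape=xz[z]zz   (Q,z)→(P,y,left)
state=P head=1 tape=x[z]yzz   (P,z)→(Q,z,right)
state=Q head=2 tape=xz[y]zz   (Q,y)→(Q,x,left)
state=Q head=1 tape=x[z]xzz   (Q,z)→(P,y,left)
state=P head=0 tape=[x]yxzz
No transition is defined for (P, x); M halts in state P.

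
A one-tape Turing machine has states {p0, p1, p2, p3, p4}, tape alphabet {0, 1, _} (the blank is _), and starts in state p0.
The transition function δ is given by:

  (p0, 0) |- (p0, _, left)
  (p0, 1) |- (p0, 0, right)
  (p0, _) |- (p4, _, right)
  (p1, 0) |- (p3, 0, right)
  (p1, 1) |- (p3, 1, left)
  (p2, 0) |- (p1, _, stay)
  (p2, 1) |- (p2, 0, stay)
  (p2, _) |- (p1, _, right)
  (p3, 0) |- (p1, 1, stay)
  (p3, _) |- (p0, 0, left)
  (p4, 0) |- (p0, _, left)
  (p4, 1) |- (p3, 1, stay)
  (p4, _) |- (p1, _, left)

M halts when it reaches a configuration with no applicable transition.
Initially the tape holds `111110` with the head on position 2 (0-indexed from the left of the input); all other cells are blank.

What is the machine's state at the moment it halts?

p1

state=p0 head=2 tape=11[1]110   (p0,1)→(p0,0,right)
state=p0 head=3 tape=110[1]10   (p0,1)→(p0,0,right)
state=p0 head=4 tape=1100[1]0   (p0,1)→(p0,0,right)
state=p0 head=5 tape=11000[0]   (p0,0)→(p0,_,left)
state=p0 head=4 tape=1100[0]_   (p0,0)→(p0,_,left)
state=p0 head=3 tape=110[0]__   (p0,0)→(p0,_,left)
state=p0 head=2 tape=11[0]___   (p0,0)→(p0,_,left)
state=p0 head=1 tape=1[1]____   (p0,1)→(p0,0,right)
state=p0 head=2 tape=10[_]___   (p0,_)→(p4,_,right)
state=p4 head=3 tape=10_[_]__   (p4,_)→(p1,_,left)
state=p1 head=2 tape=10[_]___
No transition is defined for (p1, _); M halts in state p1.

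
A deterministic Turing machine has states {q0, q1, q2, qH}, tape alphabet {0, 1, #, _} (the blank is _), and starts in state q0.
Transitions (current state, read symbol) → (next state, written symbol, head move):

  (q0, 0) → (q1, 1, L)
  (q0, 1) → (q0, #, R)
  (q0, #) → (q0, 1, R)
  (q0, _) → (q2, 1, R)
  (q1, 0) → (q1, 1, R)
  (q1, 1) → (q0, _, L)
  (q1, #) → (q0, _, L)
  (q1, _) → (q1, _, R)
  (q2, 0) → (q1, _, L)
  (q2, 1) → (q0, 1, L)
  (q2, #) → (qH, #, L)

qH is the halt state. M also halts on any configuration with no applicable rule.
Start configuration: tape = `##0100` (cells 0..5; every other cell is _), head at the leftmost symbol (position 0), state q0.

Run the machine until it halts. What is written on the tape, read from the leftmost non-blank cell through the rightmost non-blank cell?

state=q0 head=0 tape=[#]#0100__   (q0,#)→(q0,1,R)
state=q0 head=1 tape=1[#]0100__   (q0,#)→(q0,1,R)
state=q0 head=2 tape=11[0]100__   (q0,0)→(q1,1,L)
state=q1 head=1 tape=1[1]1100__   (q1,1)→(q0,_,L)
state=q0 head=0 tape=[1]_1100__   (q0,1)→(q0,#,R)
state=q0 head=1 tape=#[_]1100__   (q0,_)→(q2,1,R)
state=q2 head=2 tape=#1[1]100__   (q2,1)→(q0,1,L)
state=q0 head=1 tape=#[1]1100__   (q0,1)→(q0,#,R)
state=q0 head=2 tape=##[1]100__   (q0,1)→(q0,#,R)
state=q0 head=3 tape=###[1]00__   (q0,1)→(q0,#,R)
state=q0 head=4 tape=####[0]0__   (q0,0)→(q1,1,L)
state=q1 head=3 tape=###[#]10__   (q1,#)→(q0,_,L)
state=q0 head=2 tape=##[#]_10__   (q0,#)→(q0,1,R)
state=q0 head=3 tape=##1[_]10__   (q0,_)→(q2,1,R)
state=q2 head=4 tape=##11[1]0__   (q2,1)→(q0,1,L)
state=q0 head=3 tape=##1[1]10__   (q0,1)→(q0,#,R)
state=q0 head=4 tape=##1#[1]0__   (q0,1)→(q0,#,R)
state=q0 head=5 tape=##1##[0]__   (q0,0)→(q1,1,L)
state=q1 head=4 tape=##1#[#]1__   (q1,#)→(q0,_,L)
state=q0 head=3 tape=##1[#]_1__   (q0,#)→(q0,1,R)
state=q0 head=4 tape=##11[_]1__   (q0,_)→(q2,1,R)
state=q2 head=5 tape=##111[1]__   (q2,1)→(q0,1,L)
state=q0 head=4 tape=##11[1]1__   (q0,1)→(q0,#,R)
state=q0 head=5 tape=##11#[1]__   (q0,1)→(q0,#,R)
state=q0 head=6 tape=##11##[_]_   (q0,_)→(q2,1,R)
state=q2 head=7 tape=##11##1[_]
The non-blank tape span at halt is ##11##1.

##11##1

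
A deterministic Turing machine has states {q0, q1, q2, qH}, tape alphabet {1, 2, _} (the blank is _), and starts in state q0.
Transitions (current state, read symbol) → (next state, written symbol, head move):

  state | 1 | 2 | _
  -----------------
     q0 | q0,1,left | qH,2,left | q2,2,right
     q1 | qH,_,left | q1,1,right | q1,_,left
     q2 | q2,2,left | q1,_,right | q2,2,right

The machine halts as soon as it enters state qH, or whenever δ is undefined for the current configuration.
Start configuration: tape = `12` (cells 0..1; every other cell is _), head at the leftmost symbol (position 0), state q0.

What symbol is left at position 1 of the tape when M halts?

state=q0 head=0 tape=_[1]2_   (q0,1)→(q0,1,left)
state=q0 head=-1 tape=[_]12_   (q0,_)→(q2,2,right)
state=q2 head=0 tape=2[1]2_   (q2,1)→(q2,2,left)
state=q2 head=-1 tape=[2]22_   (q2,2)→(q1,_,right)
state=q1 head=0 tape=_[2]2_   (q1,2)→(q1,1,right)
state=q1 head=1 tape=_1[2]_   (q1,2)→(q1,1,right)
state=q1 head=2 tape=_11[_]   (q1,_)→(q1,_,left)
state=q1 head=1 tape=_1[1]_   (q1,1)→(qH,_,left)
state=qH head=0 tape=_[1]__
Cell 1 holds _ when M halts.

_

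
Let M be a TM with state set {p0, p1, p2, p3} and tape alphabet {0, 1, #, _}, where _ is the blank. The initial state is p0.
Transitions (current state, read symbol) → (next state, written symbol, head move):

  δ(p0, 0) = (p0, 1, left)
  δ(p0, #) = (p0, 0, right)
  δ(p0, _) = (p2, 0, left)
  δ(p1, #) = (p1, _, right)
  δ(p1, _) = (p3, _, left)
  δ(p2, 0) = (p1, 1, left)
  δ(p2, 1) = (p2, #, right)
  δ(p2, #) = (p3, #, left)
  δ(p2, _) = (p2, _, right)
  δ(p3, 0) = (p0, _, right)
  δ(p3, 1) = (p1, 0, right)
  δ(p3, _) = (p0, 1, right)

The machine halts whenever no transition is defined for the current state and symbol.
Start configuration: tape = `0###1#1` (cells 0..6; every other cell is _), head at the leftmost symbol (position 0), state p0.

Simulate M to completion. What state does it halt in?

p1

p0 | ___[0]###1#1   read 0 → write 1, move left, go to p0
p0 | __[_]1###1#1   read _ → write 0, move left, go to p2
p2 | _[_]01###1#1   read _ → write _, move right, go to p2
p2 | __[0]1###1#1   read 0 → write 1, move left, go to p1
p1 | _[_]11###1#1   read _ → write _, move left, go to p3
p3 | [_]_11###1#1   read _ → write 1, move right, go to p0
p0 | 1[_]11###1#1   read _ → write 0, move left, go to p2
p2 | [1]011###1#1   read 1 → write #, move right, go to p2
p2 | #[0]11###1#1   read 0 → write 1, move left, go to p1
p1 | [#]111###1#1   read # → write _, move right, go to p1
p1 | _[1]11###1#1
No transition is defined for (p1, 1); M halts in state p1.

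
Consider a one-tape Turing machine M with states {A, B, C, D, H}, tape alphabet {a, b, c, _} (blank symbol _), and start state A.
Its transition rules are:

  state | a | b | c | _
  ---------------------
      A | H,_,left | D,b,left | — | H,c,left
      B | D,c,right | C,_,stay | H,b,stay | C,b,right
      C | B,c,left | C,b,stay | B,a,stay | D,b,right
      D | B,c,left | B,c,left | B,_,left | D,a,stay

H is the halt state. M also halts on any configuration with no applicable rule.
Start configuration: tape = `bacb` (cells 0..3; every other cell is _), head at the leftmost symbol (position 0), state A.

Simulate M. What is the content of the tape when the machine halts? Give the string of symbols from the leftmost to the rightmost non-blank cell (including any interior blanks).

A | __[b]acb   read b → write b, move left, go to D
D | _[_]bacb   read _ → write a, move stay, go to D
D | _[a]bacb   read a → write c, move left, go to B
B | [_]cbacb   read _ → write b, move right, go to C
C | b[c]bacb   read c → write a, move stay, go to B
B | b[a]bacb   read a → write c, move right, go to D
D | bc[b]acb   read b → write c, move left, go to B
B | b[c]cacb   read c → write b, move stay, go to H
H | b[b]cacb
The non-blank tape span at halt is bbcacb.

bbcacb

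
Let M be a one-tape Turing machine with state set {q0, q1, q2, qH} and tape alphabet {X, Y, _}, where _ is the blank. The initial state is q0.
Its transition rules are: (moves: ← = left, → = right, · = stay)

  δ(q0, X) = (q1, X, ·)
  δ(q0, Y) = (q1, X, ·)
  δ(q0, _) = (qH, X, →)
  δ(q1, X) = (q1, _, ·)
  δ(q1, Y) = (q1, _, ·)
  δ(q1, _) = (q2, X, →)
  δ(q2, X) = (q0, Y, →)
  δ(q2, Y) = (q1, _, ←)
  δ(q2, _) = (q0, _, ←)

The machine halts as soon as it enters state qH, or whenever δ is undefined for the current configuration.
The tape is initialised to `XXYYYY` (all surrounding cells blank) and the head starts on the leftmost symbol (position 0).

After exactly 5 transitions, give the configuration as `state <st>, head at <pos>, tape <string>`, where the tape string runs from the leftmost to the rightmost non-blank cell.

state q1, head at 2, tape XYXYYY

state=q0 head=0 tape=[X]XYYYY   (q0,X)→(q1,X,·)
state=q1 head=0 tape=[X]XYYYY   (q1,X)→(q1,_,·)
state=q1 head=0 tape=[_]XYYYY   (q1,_)→(q2,X,→)
state=q2 head=1 tape=X[X]YYYY   (q2,X)→(q0,Y,→)
state=q0 head=2 tape=XY[Y]YYY   (q0,Y)→(q1,X,·)
state=q1 head=2 tape=XY[X]YYY
After 5 steps: state q1, head at 2, tape XYXYYY.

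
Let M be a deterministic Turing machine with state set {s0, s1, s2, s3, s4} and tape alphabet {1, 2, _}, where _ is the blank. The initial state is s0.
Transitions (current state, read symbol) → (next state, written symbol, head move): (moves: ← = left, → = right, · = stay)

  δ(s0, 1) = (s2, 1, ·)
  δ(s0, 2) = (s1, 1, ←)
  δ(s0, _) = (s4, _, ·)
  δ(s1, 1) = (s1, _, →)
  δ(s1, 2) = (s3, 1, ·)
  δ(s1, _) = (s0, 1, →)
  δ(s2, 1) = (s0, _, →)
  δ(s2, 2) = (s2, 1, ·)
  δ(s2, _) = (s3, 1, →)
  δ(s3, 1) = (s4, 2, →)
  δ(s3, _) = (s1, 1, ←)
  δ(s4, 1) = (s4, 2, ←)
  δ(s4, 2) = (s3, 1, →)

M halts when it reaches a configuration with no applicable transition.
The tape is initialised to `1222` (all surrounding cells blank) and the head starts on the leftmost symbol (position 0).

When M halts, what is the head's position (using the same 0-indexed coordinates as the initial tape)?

state=s0 head=0 tape=[1]222_   (s0,1)→(s2,1,·)
state=s2 head=0 tape=[1]222_   (s2,1)→(s0,_,→)
state=s0 head=1 tape=_[2]22_   (s0,2)→(s1,1,←)
state=s1 head=0 tape=[_]122_   (s1,_)→(s0,1,→)
state=s0 head=1 tape=1[1]22_   (s0,1)→(s2,1,·)
state=s2 head=1 tape=1[1]22_   (s2,1)→(s0,_,→)
state=s0 head=2 tape=1_[2]2_   (s0,2)→(s1,1,←)
state=s1 head=1 tape=1[_]12_   (s1,_)→(s0,1,→)
state=s0 head=2 tape=11[1]2_   (s0,1)→(s2,1,·)
state=s2 head=2 tape=11[1]2_   (s2,1)→(s0,_,→)
state=s0 head=3 tape=11_[2]_   (s0,2)→(s1,1,←)
state=s1 head=2 tape=11[_]1_   (s1,_)→(s0,1,→)
state=s0 head=3 tape=111[1]_   (s0,1)→(s2,1,·)
state=s2 head=3 tape=111[1]_   (s2,1)→(s0,_,→)
state=s0 head=4 tape=111_[_]   (s0,_)→(s4,_,·)
state=s4 head=4 tape=111_[_]
At halt the head is at cell 4.

4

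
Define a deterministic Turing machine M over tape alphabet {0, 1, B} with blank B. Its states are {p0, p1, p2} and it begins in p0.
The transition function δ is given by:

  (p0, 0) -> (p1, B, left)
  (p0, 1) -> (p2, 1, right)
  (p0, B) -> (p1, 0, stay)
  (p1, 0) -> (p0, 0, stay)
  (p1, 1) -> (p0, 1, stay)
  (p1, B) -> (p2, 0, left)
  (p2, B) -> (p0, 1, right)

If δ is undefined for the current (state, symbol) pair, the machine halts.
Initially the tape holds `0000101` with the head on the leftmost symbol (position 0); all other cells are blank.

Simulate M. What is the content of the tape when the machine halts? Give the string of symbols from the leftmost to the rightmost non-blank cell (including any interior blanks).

p0 | BB[0]000101   read 0 → write B, move left, go to p1
p1 | B[B]B000101   read B → write 0, move left, go to p2
p2 | [B]0B000101   read B → write 1, move right, go to p0
p0 | 1[0]B000101   read 0 → write B, move left, go to p1
p1 | [1]BB000101   read 1 → write 1, move stay, go to p0
p0 | [1]BB000101   read 1 → write 1, move right, go to p2
p2 | 1[B]B000101   read B → write 1, move right, go to p0
p0 | 11[B]000101   read B → write 0, move stay, go to p1
p1 | 11[0]000101   read 0 → write 0, move stay, go to p0
p0 | 11[0]000101   read 0 → write B, move left, go to p1
p1 | 1[1]B000101   read 1 → write 1, move stay, go to p0
p0 | 1[1]B000101   read 1 → write 1, move right, go to p2
p2 | 11[B]000101   read B → write 1, move right, go to p0
p0 | 111[0]00101   read 0 → write B, move left, go to p1
p1 | 11[1]B00101   read 1 → write 1, move stay, go to p0
p0 | 11[1]B00101   read 1 → write 1, move right, go to p2
p2 | 111[B]00101   read B → write 1, move right, go to p0
p0 | 1111[0]0101   read 0 → write B, move left, go to p1
p1 | 111[1]B0101   read 1 → write 1, move stay, go to p0
p0 | 111[1]B0101   read 1 → write 1, move right, go to p2
p2 | 1111[B]0101   read B → write 1, move right, go to p0
p0 | 11111[0]101   read 0 → write B, move left, go to p1
p1 | 1111[1]B101   read 1 → write 1, move stay, go to p0
p0 | 1111[1]B101   read 1 → write 1, move right, go to p2
p2 | 11111[B]101   read B → write 1, move right, go to p0
p0 | 111111[1]01   read 1 → write 1, move right, go to p2
p2 | 1111111[0]1
The non-blank tape span at halt is 111111101.

111111101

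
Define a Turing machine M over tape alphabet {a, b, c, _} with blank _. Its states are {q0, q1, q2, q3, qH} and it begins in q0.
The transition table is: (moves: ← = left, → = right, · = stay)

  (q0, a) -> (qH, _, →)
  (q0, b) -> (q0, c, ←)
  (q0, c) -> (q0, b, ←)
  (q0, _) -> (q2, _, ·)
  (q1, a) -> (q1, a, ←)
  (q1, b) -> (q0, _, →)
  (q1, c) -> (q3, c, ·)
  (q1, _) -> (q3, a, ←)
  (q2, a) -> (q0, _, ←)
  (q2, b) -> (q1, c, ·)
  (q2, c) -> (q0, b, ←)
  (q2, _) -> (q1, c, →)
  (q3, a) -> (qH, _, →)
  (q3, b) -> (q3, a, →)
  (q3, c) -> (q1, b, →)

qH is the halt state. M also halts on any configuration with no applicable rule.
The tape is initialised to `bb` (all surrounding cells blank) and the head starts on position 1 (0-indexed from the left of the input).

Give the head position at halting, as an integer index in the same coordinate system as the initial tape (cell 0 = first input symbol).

3

q0 | _b[b]__   read b → write c, move ←, go to q0
q0 | _[b]c__   read b → write c, move ←, go to q0
q0 | [_]cc__   read _ → write _, move ·, go to q2
q2 | [_]cc__   read _ → write c, move →, go to q1
q1 | c[c]c__   read c → write c, move ·, go to q3
q3 | c[c]c__   read c → write b, move →, go to q1
q1 | cb[c]__   read c → write c, move ·, go to q3
q3 | cb[c]__   read c → write b, move →, go to q1
q1 | cbb[_]_   read _ → write a, move ←, go to q3
q3 | cb[b]a_   read b → write a, move →, go to q3
q3 | cba[a]_   read a → write _, move →, go to qH
qH | cba_[_]
At halt the head is at cell 3.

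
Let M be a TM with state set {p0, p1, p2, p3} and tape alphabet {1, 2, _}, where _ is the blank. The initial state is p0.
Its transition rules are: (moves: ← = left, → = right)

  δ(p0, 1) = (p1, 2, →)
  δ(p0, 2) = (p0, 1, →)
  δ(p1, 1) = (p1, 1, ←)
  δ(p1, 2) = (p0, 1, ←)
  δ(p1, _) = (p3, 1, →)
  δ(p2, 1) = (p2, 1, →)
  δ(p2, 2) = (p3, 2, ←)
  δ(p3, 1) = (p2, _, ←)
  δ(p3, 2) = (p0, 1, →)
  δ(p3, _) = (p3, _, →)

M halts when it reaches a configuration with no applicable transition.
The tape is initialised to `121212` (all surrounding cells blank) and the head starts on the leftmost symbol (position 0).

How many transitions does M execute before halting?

p0 | _[1]21212   read 1 → write 2, move →, go to p1
p1 | _2[2]1212   read 2 → write 1, move ←, go to p0
p0 | _[2]11212   read 2 → write 1, move →, go to p0
p0 | _1[1]1212   read 1 → write 2, move →, go to p1
p1 | _12[1]212   read 1 → write 1, move ←, go to p1
p1 | _1[2]1212   read 2 → write 1, move ←, go to p0
p0 | _[1]11212   read 1 → write 2, move →, go to p1
p1 | _2[1]1212   read 1 → write 1, move ←, go to p1
p1 | _[2]11212   read 2 → write 1, move ←, go to p0
p0 | [_]111212
M halts after 9 transitions.

9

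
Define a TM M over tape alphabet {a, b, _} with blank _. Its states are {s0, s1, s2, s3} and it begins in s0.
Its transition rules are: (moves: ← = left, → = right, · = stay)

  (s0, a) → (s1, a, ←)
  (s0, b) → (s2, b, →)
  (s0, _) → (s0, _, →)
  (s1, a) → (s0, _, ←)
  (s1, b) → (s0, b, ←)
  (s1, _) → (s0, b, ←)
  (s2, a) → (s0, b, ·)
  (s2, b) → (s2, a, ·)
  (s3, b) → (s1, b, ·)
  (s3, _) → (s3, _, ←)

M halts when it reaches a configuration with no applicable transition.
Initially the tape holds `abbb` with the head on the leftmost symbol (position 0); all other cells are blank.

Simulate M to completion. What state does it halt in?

s2

state=s0 head=0 tape=__[a]bbb_   (s0,a)→(s1,a,←)
state=s1 head=-1 tape=_[_]abbb_   (s1,_)→(s0,b,←)
state=s0 head=-2 tape=[_]babbb_   (s0,_)→(s0,_,→)
state=s0 head=-1 tape=_[b]abbb_   (s0,b)→(s2,b,→)
state=s2 head=0 tape=_b[a]bbb_   (s2,a)→(s0,b,·)
state=s0 head=0 tape=_b[b]bbb_   (s0,b)→(s2,b,→)
state=s2 head=1 tape=_bb[b]bb_   (s2,b)→(s2,a,·)
state=s2 head=1 tape=_bb[a]bb_   (s2,a)→(s0,b,·)
state=s0 head=1 tape=_bb[b]bb_   (s0,b)→(s2,b,→)
state=s2 head=2 tape=_bbb[b]b_   (s2,b)→(s2,a,·)
state=s2 head=2 tape=_bbb[a]b_   (s2,a)→(s0,b,·)
state=s0 head=2 tape=_bbb[b]b_   (s0,b)→(s2,b,→)
state=s2 head=3 tape=_bbbb[b]_   (s2,b)→(s2,a,·)
state=s2 head=3 tape=_bbbb[a]_   (s2,a)→(s0,b,·)
state=s0 head=3 tape=_bbbb[b]_   (s0,b)→(s2,b,→)
state=s2 head=4 tape=_bbbbb[_]
No transition is defined for (s2, _); M halts in state s2.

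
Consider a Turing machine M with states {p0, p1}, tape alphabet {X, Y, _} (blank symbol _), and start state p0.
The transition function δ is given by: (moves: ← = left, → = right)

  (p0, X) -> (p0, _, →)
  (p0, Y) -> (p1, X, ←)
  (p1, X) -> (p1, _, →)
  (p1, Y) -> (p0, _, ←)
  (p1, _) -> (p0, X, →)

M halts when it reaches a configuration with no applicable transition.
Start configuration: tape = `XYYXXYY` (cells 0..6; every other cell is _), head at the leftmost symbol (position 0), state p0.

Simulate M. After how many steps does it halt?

15

p0 | [X]YYXXYY_   read X → write _, move →, go to p0
p0 | _[Y]YXXYY_   read Y → write X, move ←, go to p1
p1 | [_]XYXXYY_   read _ → write X, move →, go to p0
p0 | X[X]YXXYY_   read X → write _, move →, go to p0
p0 | X_[Y]XXYY_   read Y → write X, move ←, go to p1
p1 | X[_]XXXYY_   read _ → write X, move →, go to p0
p0 | XX[X]XXYY_   read X → write _, move →, go to p0
p0 | XX_[X]XYY_   read X → write _, move →, go to p0
p0 | XX__[X]YY_   read X → write _, move →, go to p0
p0 | XX___[Y]Y_   read Y → write X, move ←, go to p1
p1 | XX__[_]XY_   read _ → write X, move →, go to p0
p0 | XX__X[X]Y_   read X → write _, move →, go to p0
p0 | XX__X_[Y]_   read Y → write X, move ←, go to p1
p1 | XX__X[_]X_   read _ → write X, move →, go to p0
p0 | XX__XX[X]_   read X → write _, move →, go to p0
p0 | XX__XX_[_]
M halts after 15 transitions.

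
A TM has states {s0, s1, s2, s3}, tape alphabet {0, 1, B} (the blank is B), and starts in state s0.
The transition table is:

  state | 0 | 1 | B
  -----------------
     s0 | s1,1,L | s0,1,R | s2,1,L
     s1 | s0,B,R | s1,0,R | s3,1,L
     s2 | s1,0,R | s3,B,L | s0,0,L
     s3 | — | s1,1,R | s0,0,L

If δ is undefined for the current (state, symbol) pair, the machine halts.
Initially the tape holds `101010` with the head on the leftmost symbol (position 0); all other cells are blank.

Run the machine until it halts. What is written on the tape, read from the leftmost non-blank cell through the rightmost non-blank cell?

state=s0 head=0 tape=[1]01010B   (s0,1)→(s0,1,R)
state=s0 head=1 tape=1[0]1010B   (s0,0)→(s1,1,L)
state=s1 head=0 tape=[1]11010B   (s1,1)→(s1,0,R)
state=s1 head=1 tape=0[1]1010B   (s1,1)→(s1,0,R)
state=s1 head=2 tape=00[1]010B   (s1,1)→(s1,0,R)
state=s1 head=3 tape=000[0]10B   (s1,0)→(s0,B,R)
state=s0 head=4 tape=000B[1]0B   (s0,1)→(s0,1,R)
state=s0 head=5 tape=000B1[0]B   (s0,0)→(s1,1,L)
state=s1 head=4 tape=000B[1]1B   (s1,1)→(s1,0,R)
state=s1 head=5 tape=000B0[1]B   (s1,1)→(s1,0,R)
state=s1 head=6 tape=000B00[B]   (s1,B)→(s3,1,L)
state=s3 head=5 tape=000B0[0]1
The non-blank tape span at halt is 000B001.

000B001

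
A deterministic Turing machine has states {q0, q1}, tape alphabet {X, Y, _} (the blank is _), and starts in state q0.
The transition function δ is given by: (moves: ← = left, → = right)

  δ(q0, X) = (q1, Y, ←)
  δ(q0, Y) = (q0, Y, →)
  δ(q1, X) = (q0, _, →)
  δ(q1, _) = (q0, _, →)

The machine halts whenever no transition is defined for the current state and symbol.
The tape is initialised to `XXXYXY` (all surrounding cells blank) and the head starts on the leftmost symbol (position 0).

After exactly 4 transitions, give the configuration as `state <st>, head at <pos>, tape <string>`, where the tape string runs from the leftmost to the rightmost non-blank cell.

q0 | _[X]XXYXY   read X → write Y, move ←, go to q1
q1 | [_]YXXYXY   read _ → write _, move →, go to q0
q0 | _[Y]XXYXY   read Y → write Y, move →, go to q0
q0 | _Y[X]XYXY   read X → write Y, move ←, go to q1
q1 | _[Y]YXYXY
After 4 steps: state q1, head at 0, tape YYXYXY.

state q1, head at 0, tape YYXYXY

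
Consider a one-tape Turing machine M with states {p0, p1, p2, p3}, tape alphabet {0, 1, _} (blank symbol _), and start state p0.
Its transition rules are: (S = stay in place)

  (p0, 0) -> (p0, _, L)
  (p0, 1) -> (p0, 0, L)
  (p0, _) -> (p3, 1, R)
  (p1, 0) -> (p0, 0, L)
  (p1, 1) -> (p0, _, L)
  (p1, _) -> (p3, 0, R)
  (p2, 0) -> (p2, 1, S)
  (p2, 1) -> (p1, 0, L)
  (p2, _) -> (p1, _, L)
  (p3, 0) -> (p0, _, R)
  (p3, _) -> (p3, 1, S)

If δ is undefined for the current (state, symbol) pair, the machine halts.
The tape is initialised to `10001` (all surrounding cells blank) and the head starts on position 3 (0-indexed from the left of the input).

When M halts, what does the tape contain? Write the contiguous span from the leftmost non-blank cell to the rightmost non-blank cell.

state=p0 head=3 tape=_100[0]1   (p0,0)→(p0,_,L)
state=p0 head=2 tape=_10[0]_1   (p0,0)→(p0,_,L)
state=p0 head=1 tape=_1[0]__1   (p0,0)→(p0,_,L)
state=p0 head=0 tape=_[1]___1   (p0,1)→(p0,0,L)
state=p0 head=-1 tape=[_]0___1   (p0,_)→(p3,1,R)
state=p3 head=0 tape=1[0]___1   (p3,0)→(p0,_,R)
state=p0 head=1 tape=1_[_]__1   (p0,_)→(p3,1,R)
state=p3 head=2 tape=1_1[_]_1   (p3,_)→(p3,1,S)
state=p3 head=2 tape=1_1[1]_1
The non-blank tape span at halt is 1_11_1.

1_11_1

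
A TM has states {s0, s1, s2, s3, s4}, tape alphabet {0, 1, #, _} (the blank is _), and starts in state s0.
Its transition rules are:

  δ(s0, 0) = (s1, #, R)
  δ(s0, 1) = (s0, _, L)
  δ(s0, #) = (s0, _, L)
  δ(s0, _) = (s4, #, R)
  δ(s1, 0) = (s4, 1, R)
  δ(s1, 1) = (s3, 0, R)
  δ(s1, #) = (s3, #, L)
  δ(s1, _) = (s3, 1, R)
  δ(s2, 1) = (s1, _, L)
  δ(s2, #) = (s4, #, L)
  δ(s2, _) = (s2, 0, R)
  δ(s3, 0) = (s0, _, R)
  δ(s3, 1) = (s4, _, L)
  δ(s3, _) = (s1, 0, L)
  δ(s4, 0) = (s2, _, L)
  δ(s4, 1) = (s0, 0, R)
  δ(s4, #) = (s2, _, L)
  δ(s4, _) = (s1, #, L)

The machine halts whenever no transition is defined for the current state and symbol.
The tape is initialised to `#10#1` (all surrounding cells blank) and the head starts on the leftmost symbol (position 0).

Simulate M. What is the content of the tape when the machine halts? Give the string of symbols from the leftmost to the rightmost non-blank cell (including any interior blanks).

s0 | _____[#]10#1   read # → write _, move L, go to s0
s0 | ____[_]_10#1   read _ → write #, move R, go to s4
s4 | ____#[_]10#1   read _ → write #, move L, go to s1
s1 | ____[#]#10#1   read # → write #, move L, go to s3
s3 | ___[_]##10#1   read _ → write 0, move L, go to s1
s1 | __[_]0##10#1   read _ → write 1, move R, go to s3
s3 | __1[0]##10#1   read 0 → write _, move R, go to s0
s0 | __1_[#]#10#1   read # → write _, move L, go to s0
s0 | __1[_]_#10#1   read _ → write #, move R, go to s4
s4 | __1#[_]#10#1   read _ → write #, move L, go to s1
s1 | __1[#]##10#1   read # → write #, move L, go to s3
s3 | __[1]###10#1   read 1 → write _, move L, go to s4
s4 | _[_]_###10#1   read _ → write #, move L, go to s1
s1 | [_]#_###10#1   read _ → write 1, move R, go to s3
s3 | 1[#]_###10#1
The non-blank tape span at halt is 1#_###10#1.

1#_###10#1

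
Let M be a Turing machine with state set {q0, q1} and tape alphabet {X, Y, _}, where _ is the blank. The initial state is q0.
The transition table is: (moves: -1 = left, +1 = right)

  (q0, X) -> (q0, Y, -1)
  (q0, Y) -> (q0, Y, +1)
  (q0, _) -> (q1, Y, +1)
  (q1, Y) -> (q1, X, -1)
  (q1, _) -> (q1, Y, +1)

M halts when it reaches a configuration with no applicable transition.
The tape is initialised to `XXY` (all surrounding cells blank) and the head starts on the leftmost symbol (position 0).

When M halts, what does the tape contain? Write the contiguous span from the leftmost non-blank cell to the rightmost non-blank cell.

YXXXY

q0 | __[X]XY   read X → write Y, move -1, go to q0
q0 | _[_]YXY   read _ → write Y, move +1, go to q1
q1 | _Y[Y]XY   read Y → write X, move -1, go to q1
q1 | _[Y]XXY   read Y → write X, move -1, go to q1
q1 | [_]XXXY   read _ → write Y, move +1, go to q1
q1 | Y[X]XXY
The non-blank tape span at halt is YXXXY.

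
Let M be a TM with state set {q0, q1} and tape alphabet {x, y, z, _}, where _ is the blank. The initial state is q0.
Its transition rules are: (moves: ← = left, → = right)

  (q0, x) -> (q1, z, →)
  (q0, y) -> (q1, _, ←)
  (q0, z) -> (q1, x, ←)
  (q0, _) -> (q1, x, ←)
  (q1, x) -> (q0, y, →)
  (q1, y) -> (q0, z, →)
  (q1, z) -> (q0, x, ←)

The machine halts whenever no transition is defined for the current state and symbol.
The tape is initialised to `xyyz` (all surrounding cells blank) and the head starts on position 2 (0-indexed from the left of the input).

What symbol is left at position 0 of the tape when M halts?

z

q0 | xy[y]z__   read y → write _, move ←, go to q1
q1 | x[y]_z__   read y → write z, move →, go to q0
q0 | xz[_]z__   read _ → write x, move ←, go to q1
q1 | x[z]xz__   read z → write x, move ←, go to q0
q0 | [x]xxz__   read x → write z, move →, go to q1
q1 | z[x]xz__   read x → write y, move →, go to q0
q0 | zy[x]z__   read x → write z, move →, go to q1
q1 | zyz[z]__   read z → write x, move ←, go to q0
q0 | zy[z]x__   read z → write x, move ←, go to q1
q1 | z[y]xx__   read y → write z, move →, go to q0
q0 | zz[x]x__   read x → write z, move →, go to q1
q1 | zzz[x]__   read x → write y, move →, go to q0
q0 | zzzy[_]_   read _ → write x, move ←, go to q1
q1 | zzz[y]x_   read y → write z, move →, go to q0
q0 | zzzz[x]_   read x → write z, move →, go to q1
q1 | zzzzz[_]
Cell 0 holds z when M halts.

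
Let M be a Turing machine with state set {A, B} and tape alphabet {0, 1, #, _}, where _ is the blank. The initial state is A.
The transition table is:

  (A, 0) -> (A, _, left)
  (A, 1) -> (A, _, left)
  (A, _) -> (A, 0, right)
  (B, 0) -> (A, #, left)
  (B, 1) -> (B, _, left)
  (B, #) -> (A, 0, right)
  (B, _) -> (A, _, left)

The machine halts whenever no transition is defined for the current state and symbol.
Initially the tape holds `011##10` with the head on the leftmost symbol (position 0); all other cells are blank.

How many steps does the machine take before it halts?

state=A head=0 tape=___[0]11##10   (A,0)→(A,_,left)
state=A head=-1 tape=__[_]_11##10   (A,_)→(A,0,right)
state=A head=0 tape=__0[_]11##10   (A,_)→(A,0,right)
state=A head=1 tape=__00[1]1##10   (A,1)→(A,_,left)
state=A head=0 tape=__0[0]_1##10   (A,0)→(A,_,left)
state=A head=-1 tape=__[0]__1##10   (A,0)→(A,_,left)
state=A head=-2 tape=_[_]___1##10   (A,_)→(A,0,right)
state=A head=-1 tape=_0[_]__1##10   (A,_)→(A,0,right)
state=A head=0 tape=_00[_]_1##10   (A,_)→(A,0,right)
state=A head=1 tape=_000[_]1##10   (A,_)→(A,0,right)
state=A head=2 tape=_0000[1]##10   (A,1)→(A,_,left)
state=A head=1 tape=_000[0]_##10   (A,0)→(A,_,left)
state=A head=0 tape=_00[0]__##10   (A,0)→(A,_,left)
state=A head=-1 tape=_0[0]___##10   (A,0)→(A,_,left)
state=A head=-2 tape=_[0]____##10   (A,0)→(A,_,left)
state=A head=-3 tape=[_]_____##10   (A,_)→(A,0,right)
state=A head=-2 tape=0[_]____##10   (A,_)→(A,0,right)
state=A head=-1 tape=00[_]___##10   (A,_)→(A,0,right)
state=A head=0 tape=000[_]__##10   (A,_)→(A,0,right)
state=A head=1 tape=0000[_]_##10   (A,_)→(A,0,right)
state=A head=2 tape=00000[_]##10   (A,_)→(A,0,right)
state=A head=3 tape=000000[#]#10
M halts after 21 transitions.

21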